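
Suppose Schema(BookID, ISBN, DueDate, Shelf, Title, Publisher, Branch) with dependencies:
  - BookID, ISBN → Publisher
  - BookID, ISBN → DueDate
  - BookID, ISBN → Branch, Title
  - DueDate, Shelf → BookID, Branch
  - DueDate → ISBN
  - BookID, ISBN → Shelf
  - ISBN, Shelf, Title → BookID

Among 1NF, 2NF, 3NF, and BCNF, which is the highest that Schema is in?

3NF

Candidate keys: {BookID, DueDate}, {BookID, ISBN}, {DueDate, Shelf}, {ISBN, Shelf, Title}. Prime attributes: {BookID, DueDate, ISBN, Shelf, Title}.
DueDate → ISBN breaks BCNF: {DueDate}⁺ = {DueDate, ISBN}, so {DueDate} is not a superkey.
Since {ISBN} ⊆ prime attributes and every other non-superkey FD also has a prime right side, the schema is in 3NF.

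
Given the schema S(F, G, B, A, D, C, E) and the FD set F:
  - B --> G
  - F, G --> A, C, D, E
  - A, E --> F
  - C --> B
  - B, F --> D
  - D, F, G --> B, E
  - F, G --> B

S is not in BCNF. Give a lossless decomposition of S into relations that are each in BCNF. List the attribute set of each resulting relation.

Candidate keys of the original relation: {A, B, E}, {A, C, E}, {A, E, G}, {B, F}, {C, F}, {F, G}.
Within {A, B, C, D, E, F, G}: {B}⁺ ∩ {A, B, C, D, E, F, G} = {B, G}, not the whole set, so B --> G violates BCNF; decompose into {B, G} and {A, B, C, D, E, F}.
{B, G} is in BCNF.
Within {A, B, C, D, E, F}: {A, E}⁺ ∩ {A, B, C, D, E, F} = {A, E, F}, not the whole set, so A, E --> F violates BCNF; decompose into {A, E, F} and {A, B, C, D, E}.
{A, E, F} is in BCNF.
Within {A, B, C, D, E}: {C}⁺ ∩ {A, B, C, D, E} = {B, C}, not the whole set, so C --> B violates BCNF; decompose into {B, C} and {A, C, D, E}.
{B, C} is in BCNF.
{A, C, D, E} is in BCNF.

{A, C, D, E}; {A, E, F}; {B, C}; {B, G}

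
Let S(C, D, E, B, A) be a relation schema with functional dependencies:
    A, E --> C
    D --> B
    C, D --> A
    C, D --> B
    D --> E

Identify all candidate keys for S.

{A, D}, {C, D}

Attributes never on any right-hand side: {D} — every candidate key must contain it.
{A, D}⁺ = {A, B, C, D, E} — all of the relation — so {A, D} is a candidate key.
{C, D}⁺ = {A, B, C, D, E} — all of the relation — so {C, D} is a candidate key.
No proper subset of any of these is a key, and no other minimal superkey exists.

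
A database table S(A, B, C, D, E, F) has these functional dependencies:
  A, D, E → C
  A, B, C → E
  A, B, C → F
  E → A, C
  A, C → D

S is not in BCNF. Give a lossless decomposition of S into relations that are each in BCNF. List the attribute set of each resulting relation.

Candidate keys of the original relation: {A, B, C}, {B, E}.
Within {A, B, C, D, E, F}: {A, D, E}⁺ ∩ {A, B, C, D, E, F} = {A, C, D, E}, not the whole set, so A, D, E → C violates BCNF; decompose into {A, C, D, E} and {A, B, D, E, F}.
Within {A, C, D, E}: {A, C}⁺ ∩ {A, C, D, E} = {A, C, D}, not the whole set, so A, C → D violates BCNF; decompose into {A, C, D} and {A, C, E}.
{A, C, D} has no BCNF violation.
{A, C, E} has no BCNF violation.
Within {A, B, D, E, F}: {E}⁺ ∩ {A, B, D, E, F} = {A, D, E}, not the whole set, so E → A, D violates BCNF; decompose into {A, D, E} and {B, E, F}.
{A, D, E} has no BCNF violation.
{B, E, F} has no BCNF violation.

{A, C, D}; {A, C, E}; {A, D, E}; {B, E, F}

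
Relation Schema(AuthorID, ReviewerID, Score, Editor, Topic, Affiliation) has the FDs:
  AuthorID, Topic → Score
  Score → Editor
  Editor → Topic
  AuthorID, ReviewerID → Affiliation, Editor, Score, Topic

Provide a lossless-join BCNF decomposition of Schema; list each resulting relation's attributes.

{Affiliation, AuthorID, ReviewerID, Topic}; {AuthorID, Score}; {Editor, Score}; {Editor, Topic}

Candidate key of the original relation: {AuthorID, ReviewerID}.
Within {Affiliation, AuthorID, Editor, ReviewerID, Score, Topic}: {AuthorID, Topic}⁺ ∩ {Affiliation, AuthorID, Editor, ReviewerID, Score, Topic} = {AuthorID, Editor, Score, Topic}, not the whole set, so AuthorID, Topic → Editor, Score violates BCNF; decompose into {AuthorID, Editor, Score, Topic} and {Affiliation, AuthorID, ReviewerID, Topic}.
Within {AuthorID, Editor, Score, Topic}: {Score}⁺ ∩ {AuthorID, Editor, Score, Topic} = {Editor, Score, Topic}, not the whole set, so Score → Editor, Topic violates BCNF; decompose into {Editor, Score, Topic} and {AuthorID, Score}.
Within {Editor, Score, Topic}: {Editor}⁺ ∩ {Editor, Score, Topic} = {Editor, Topic}, not the whole set, so Editor → Topic violates BCNF; decompose into {Editor, Topic} and {Editor, Score}.
{Editor, Topic} has no BCNF violation.
{Editor, Score} has no BCNF violation.
{AuthorID, Score} has no BCNF violation.
{Affiliation, AuthorID, ReviewerID, Topic} has no BCNF violation.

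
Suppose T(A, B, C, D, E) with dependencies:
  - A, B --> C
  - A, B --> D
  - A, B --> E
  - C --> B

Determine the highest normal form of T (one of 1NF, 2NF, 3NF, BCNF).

Candidate keys: {A, B}, {A, C}. Prime attributes: {A, B, C}.
For C --> B we have {C}⁺ = {B, C}; {C} is not a superkey, so BCNF fails.
But every attribute on its right side ({B}) is prime, and the same holds for every other non-superkey FD, so 3NF still holds.

3NF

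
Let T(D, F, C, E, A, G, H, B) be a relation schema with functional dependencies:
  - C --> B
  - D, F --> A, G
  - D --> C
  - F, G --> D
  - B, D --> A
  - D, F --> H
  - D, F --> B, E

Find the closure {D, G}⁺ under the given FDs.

Start with {D, G}.
D --> C applies; add {C} → now {C, D, G}.
C --> B applies; add {B} → now {B, C, D, G}.
B, D --> A applies; add {A} → now {A, B, C, D, G}.
No further FD applies.

{A, B, C, D, G}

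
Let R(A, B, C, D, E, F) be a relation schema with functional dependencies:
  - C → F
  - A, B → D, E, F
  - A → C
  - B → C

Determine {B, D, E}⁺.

{B, C, D, E, F}

Start with {B, D, E}.
B → C applies; add {C} → now {B, C, D, E}.
C → F applies; add {F} → now {B, C, D, E, F}.
No further FD applies.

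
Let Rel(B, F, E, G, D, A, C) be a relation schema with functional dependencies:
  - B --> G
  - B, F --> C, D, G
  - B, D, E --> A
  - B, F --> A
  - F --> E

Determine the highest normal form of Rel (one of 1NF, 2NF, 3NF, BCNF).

Candidate key: {B, F}. Prime attributes: {B, F}.
For B --> G we have {B}⁺ = {B, G}; {B} is not a superkey, so BCNF fails.
Because {G} is non-prime and the left side of B --> G is not a superkey, the relation is not in 3NF.
Since {B} ⊂ {B, F} and {B}⁺ ⊇ {G} with {G} non-prime, there is a partial dependency; 2NF fails.

1NF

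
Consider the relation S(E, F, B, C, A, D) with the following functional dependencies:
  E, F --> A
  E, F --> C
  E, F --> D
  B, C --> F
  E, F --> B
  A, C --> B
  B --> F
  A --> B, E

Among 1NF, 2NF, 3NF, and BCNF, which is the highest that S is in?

Candidate keys: {A}, {B, E}, {E, F}. Prime attributes: {A, B, E, F}.
B, C --> F: {B, C}⁺ = {B, C, F}, which is not all of the attributes, so the left side is not a superkey — BCNF is violated.
Since {F} ⊆ prime attributes and every other non-superkey FD also has a prime right side, the schema is in 3NF.

3NF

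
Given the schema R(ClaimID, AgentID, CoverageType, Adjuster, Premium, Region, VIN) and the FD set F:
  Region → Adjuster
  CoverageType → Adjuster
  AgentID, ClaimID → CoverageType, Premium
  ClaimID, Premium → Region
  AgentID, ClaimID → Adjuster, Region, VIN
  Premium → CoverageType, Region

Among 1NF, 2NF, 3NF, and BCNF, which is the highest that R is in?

Candidate key: {AgentID, ClaimID}. Prime attributes: {AgentID, ClaimID}.
For Region → Adjuster we have {Region}⁺ = {Adjuster, Region}; {Region} is not a superkey, so BCNF fails.
Region → Adjuster has non-prime {Adjuster} on the right and a non-superkey on the left, so 3NF fails.
No proper subset of a key has a non-prime attribute in its closure, so there is no partial dependency; 2NF holds.

2NF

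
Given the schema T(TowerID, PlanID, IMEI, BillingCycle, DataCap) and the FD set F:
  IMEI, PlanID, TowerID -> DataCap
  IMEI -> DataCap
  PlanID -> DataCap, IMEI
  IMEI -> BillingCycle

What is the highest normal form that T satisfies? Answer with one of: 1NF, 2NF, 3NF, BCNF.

1NF

Candidate key: {PlanID, TowerID}. Prime attributes: {PlanID, TowerID}.
IMEI -> DataCap breaks BCNF: {IMEI}⁺ = {BillingCycle, DataCap, IMEI}, so {IMEI} is not a superkey.
Because {DataCap} is non-prime and the left side of IMEI -> DataCap is not a superkey, the relation is not in 3NF.
Since {PlanID} ⊂ {PlanID, TowerID} and {PlanID}⁺ ⊇ {BillingCycle, DataCap, IMEI} with {BillingCycle, DataCap, IMEI} non-prime, there is a partial dependency; 2NF fails.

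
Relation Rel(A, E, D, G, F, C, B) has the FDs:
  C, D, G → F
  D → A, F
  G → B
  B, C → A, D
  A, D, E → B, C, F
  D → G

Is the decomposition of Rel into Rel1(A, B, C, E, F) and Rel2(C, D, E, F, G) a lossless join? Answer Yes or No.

Rel1 ∩ Rel2 = {C, E, F}; its closure under F is {C, E, F}.
The closure covers neither Rel1 nor Rel2 entirely; the join is not lossless.

No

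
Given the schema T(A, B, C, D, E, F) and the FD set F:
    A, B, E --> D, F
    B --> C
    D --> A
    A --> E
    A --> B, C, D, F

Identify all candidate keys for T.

{A}, {D}

{A}⁺ = {A, B, C, D, E, F}, which is every attribute, so {A} is a candidate key.
{D}⁺ = {A, B, C, D, E, F}, which is every attribute, so {D} is a candidate key.
Any other superkey properly contains one of these, so there are no further candidate keys.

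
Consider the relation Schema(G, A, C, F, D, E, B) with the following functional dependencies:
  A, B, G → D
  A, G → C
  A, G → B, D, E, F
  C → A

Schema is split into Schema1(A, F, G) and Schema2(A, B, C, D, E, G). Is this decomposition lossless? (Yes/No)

Schema1 ∩ Schema2 = {A, G}; its closure under F is {A, B, C, D, E, F, G}.
This includes all of Schema1, so the common attributes are a superkey of Schema1 — the join is lossless.

Yes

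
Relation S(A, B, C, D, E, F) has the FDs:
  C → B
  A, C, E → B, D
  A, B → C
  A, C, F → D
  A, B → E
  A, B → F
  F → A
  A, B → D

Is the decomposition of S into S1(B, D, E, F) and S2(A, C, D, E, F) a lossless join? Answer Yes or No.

Common attributes: {D, E, F}; their closure is {A, D, E, F}.
S1 ⊄ {A, D, E, F} and S2 ⊄ {A, D, E, F}, so the split is lossy.

No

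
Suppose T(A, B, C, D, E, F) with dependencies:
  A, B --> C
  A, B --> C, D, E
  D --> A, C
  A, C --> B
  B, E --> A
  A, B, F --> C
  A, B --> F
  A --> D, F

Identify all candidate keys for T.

{A}, {B, E}, {D}

{A} is a candidate key since {A}⁺ = {A, B, C, D, E, F} covers every attribute.
{D} is a candidate key since {D}⁺ = {A, B, C, D, E, F} covers every attribute.
{B, E} is a candidate key since {B, E}⁺ = {A, B, C, D, E, F} covers every attribute.
These are minimal and exhaustive — every other superkey contains one of them.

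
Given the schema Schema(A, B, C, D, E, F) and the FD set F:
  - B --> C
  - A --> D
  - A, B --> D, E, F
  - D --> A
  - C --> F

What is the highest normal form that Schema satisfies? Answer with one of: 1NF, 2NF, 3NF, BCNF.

1NF

Candidate keys: {A, B}, {B, D}. Prime attributes: {A, B, D}.
B --> C: {B}⁺ = {B, C, F}, which is not all of the attributes, so the left side is not a superkey — BCNF is violated.
B --> C has non-prime {C} on the right and a non-superkey on the left, so 3NF fails.
Since {B} ⊂ {A, B} and {B}⁺ ⊇ {C, F} with {C, F} non-prime, there is a partial dependency; 2NF fails.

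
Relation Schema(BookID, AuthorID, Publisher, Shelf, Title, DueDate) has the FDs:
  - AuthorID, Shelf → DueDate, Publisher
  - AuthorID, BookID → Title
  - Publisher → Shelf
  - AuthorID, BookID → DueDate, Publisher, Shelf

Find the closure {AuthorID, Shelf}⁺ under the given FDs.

Start with {AuthorID, Shelf}.
AuthorID, Shelf → DueDate, Publisher applies; add {DueDate, Publisher} → now {AuthorID, DueDate, Publisher, Shelf}.
No further FD applies.

{AuthorID, DueDate, Publisher, Shelf}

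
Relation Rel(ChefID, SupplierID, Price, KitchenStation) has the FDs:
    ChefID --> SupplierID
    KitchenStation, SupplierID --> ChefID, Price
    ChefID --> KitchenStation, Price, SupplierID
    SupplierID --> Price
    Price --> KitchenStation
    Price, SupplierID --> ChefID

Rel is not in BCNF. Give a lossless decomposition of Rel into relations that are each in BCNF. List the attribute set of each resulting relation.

{ChefID, Price, SupplierID}; {KitchenStation, Price}

Candidate keys of the original relation: {ChefID}, {SupplierID}.
Within {ChefID, KitchenStation, Price, SupplierID}: {Price}⁺ ∩ {ChefID, KitchenStation, Price, SupplierID} = {KitchenStation, Price}, not the whole set, so Price --> KitchenStation violates BCNF; decompose into {KitchenStation, Price} and {ChefID, Price, SupplierID}.
{KitchenStation, Price} has no BCNF violation.
{ChefID, Price, SupplierID} has no BCNF violation.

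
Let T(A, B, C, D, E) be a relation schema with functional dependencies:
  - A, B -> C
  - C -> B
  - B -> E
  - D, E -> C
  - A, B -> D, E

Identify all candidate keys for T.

No FD produces {A}, so it must be in every candidate key.
Closure of {A, B} is {A, B, C, D, E}, the whole schema; {A, B} is a candidate key.
Closure of {A, C} is {A, B, C, D, E}, the whole schema; {A, C} is a candidate key.
Closure of {A, D, E} is {A, B, C, D, E}, the whole schema; {A, D, E} is a candidate key.
These are minimal and exhaustive — every other superkey contains one of them.

{A, B}, {A, C}, {A, D, E}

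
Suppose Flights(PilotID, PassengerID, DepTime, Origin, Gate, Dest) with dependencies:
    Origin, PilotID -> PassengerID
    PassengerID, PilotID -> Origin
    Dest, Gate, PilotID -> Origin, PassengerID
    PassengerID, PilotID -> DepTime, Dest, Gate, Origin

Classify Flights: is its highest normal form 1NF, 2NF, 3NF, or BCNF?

Candidate keys: {Dest, Gate, PilotID}, {Origin, PilotID}, {PassengerID, PilotID}. Prime attributes: {Dest, Gate, Origin, PassengerID, PilotID}.
Every FD has a superkey on the left, so the relation is in BCNF.

BCNF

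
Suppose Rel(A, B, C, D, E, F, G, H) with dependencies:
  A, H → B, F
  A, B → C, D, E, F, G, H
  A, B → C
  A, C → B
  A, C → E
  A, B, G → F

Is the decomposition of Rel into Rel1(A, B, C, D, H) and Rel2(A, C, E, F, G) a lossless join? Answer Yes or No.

Yes

Common attributes: {A, C}; their closure is {A, B, C, D, E, F, G, H}.
This includes all of Rel1, so the common attributes are a superkey of Rel1 — the join is lossless.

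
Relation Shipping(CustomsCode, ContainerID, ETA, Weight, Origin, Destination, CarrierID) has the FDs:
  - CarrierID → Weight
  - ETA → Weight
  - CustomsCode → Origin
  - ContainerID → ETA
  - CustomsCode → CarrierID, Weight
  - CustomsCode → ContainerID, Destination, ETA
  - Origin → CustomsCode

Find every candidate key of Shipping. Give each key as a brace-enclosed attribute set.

{CustomsCode}, {Origin}

{CustomsCode}⁺ = {CarrierID, ContainerID, CustomsCode, Destination, ETA, Origin, Weight} — all of the relation — so {CustomsCode} is a candidate key.
{Origin}⁺ = {CarrierID, ContainerID, CustomsCode, Destination, ETA, Origin, Weight} — all of the relation — so {Origin} is a candidate key.
These are minimal and exhaustive — every other superkey contains one of them.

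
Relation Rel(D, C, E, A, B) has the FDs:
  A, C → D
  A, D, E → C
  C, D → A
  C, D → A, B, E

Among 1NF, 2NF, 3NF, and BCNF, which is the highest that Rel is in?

Candidate keys: {A, C}, {A, D, E}, {C, D}. Prime attributes: {A, C, D, E}.
The left-hand side of every FD is a superkey, so BCNF is satisfied.

BCNF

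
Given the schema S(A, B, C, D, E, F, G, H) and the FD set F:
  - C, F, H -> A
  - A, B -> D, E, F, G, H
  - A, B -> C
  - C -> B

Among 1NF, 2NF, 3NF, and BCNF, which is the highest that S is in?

Candidate keys: {A, B}, {A, C}, {C, F, H}. Prime attributes: {A, B, C, F, H}.
C -> B: {C}⁺ = {B, C}, which is not all of the attributes, so the left side is not a superkey — BCNF is violated.
Since {B} ⊆ prime attributes and every other non-superkey FD also has a prime right side, the schema is in 3NF.

3NF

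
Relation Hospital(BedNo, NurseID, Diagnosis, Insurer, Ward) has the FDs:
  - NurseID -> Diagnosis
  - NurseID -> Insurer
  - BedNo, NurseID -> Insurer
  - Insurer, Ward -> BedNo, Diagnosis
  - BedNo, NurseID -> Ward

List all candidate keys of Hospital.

{BedNo, NurseID}, {NurseID, Ward}

No FD produces {NurseID}, so it must be in every candidate key.
{BedNo, NurseID}⁺ = {BedNo, Diagnosis, Insurer, NurseID, Ward} — all of the relation — so {BedNo, NurseID} is a candidate key.
{NurseID, Ward}⁺ = {BedNo, Diagnosis, Insurer, NurseID, Ward} — all of the relation — so {NurseID, Ward} is a candidate key.
Any other superkey properly contains one of these, so there are no further candidate keys.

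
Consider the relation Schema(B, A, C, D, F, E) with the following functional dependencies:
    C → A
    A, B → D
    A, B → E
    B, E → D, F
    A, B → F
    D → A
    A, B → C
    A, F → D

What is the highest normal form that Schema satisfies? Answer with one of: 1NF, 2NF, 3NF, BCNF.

3NF

Candidate keys: {A, B}, {B, C}, {B, D}, {B, E}. Prime attributes: {A, B, C, D, E}.
C → A: {C}⁺ = {A, C}, which is not all of the attributes, so the left side is not a superkey — BCNF is violated.
But every attribute on its right side ({A}) is prime, and the same holds for every other non-superkey FD, so 3NF still holds.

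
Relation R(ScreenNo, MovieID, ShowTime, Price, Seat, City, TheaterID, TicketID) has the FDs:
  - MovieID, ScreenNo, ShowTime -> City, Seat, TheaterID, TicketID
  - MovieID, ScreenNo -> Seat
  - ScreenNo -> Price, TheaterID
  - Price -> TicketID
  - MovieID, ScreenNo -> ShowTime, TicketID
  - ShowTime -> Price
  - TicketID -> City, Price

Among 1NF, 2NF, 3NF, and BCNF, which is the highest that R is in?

Candidate key: {MovieID, ScreenNo}. Prime attributes: {MovieID, ScreenNo}.
ScreenNo -> Price, TheaterID breaks BCNF: {ScreenNo}⁺ = {City, Price, ScreenNo, TheaterID, TicketID}, so {ScreenNo} is not a superkey.
ScreenNo -> Price, TheaterID determines the non-prime attributes {Price, TheaterID} from a non-superkey — 3NF is violated.
The proper key subset {ScreenNo} of {MovieID, ScreenNo} determines non-prime {City, Price, TheaterID, TicketID}, so the relation is not even in 2NF.

1NF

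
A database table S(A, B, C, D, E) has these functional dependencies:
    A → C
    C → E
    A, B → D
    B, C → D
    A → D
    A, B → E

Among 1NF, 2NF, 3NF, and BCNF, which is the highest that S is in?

Candidate key: {A, B}. Prime attributes: {A, B}.
A → C breaks BCNF: {A}⁺ = {A, C, D, E}, so {A} is not a superkey.
Because {C} is non-prime and the left side of A → C is not a superkey, the relation is not in 3NF.
Since {A} ⊂ {A, B} and {A}⁺ ⊇ {C, D, E} with {C, D, E} non-prime, there is a partial dependency; 2NF fails.

1NF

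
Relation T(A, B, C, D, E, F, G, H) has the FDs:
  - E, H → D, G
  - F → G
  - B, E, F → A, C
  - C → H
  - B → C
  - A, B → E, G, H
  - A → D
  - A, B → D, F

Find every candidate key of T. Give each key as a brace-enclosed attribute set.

Attributes never on any right-hand side: {B} — every candidate key must contain it.
{A, B}⁺ = {A, B, C, D, E, F, G, H} — all of the relation — so {A, B} is a candidate key.
{B, E, F}⁺ = {A, B, C, D, E, F, G, H} — all of the relation — so {B, E, F} is a candidate key.
Any other superkey properly contains one of these, so there are no further candidate keys.

{A, B}, {B, E, F}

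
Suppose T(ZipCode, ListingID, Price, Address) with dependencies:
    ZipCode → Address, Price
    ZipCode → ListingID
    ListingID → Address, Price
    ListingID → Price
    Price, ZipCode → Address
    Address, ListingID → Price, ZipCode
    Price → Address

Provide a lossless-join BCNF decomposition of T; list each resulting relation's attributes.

Candidate keys of the original relation: {ListingID}, {ZipCode}.
{Address, ListingID, Price, ZipCode}: {Price} determines {Address, Price} here but is not a superkey — split on Price → Address, giving {Address, Price} and {ListingID, Price, ZipCode}.
{Address, Price} has no BCNF violation.
{ListingID, Price, ZipCode} has no BCNF violation.

{Address, Price}; {ListingID, Price, ZipCode}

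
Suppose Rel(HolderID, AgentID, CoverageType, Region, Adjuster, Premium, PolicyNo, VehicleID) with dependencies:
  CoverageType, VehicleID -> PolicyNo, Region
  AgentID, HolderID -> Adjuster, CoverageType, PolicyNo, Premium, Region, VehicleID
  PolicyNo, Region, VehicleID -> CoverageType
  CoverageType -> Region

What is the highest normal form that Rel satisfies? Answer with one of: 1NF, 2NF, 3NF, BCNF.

Candidate key: {AgentID, HolderID}. Prime attributes: {AgentID, HolderID}.
CoverageType, VehicleID -> PolicyNo, Region: {CoverageType, VehicleID}⁺ = {CoverageType, PolicyNo, Region, VehicleID}, which is not all of the attributes, so the left side is not a superkey — BCNF is violated.
CoverageType, VehicleID -> PolicyNo, Region has non-prime {PolicyNo, Region} on the right and a non-superkey on the left, so 3NF fails.
No non-prime attribute depends on a proper subset of any candidate key, so 2NF holds.

2NF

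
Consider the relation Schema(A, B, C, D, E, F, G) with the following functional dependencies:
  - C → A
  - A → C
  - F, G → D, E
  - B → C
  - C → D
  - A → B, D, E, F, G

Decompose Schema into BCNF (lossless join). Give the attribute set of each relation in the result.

Candidate keys of the original relation: {A}, {B}, {C}.
Within {A, B, C, D, E, F, G}: {F, G}⁺ ∩ {A, B, C, D, E, F, G} = {D, E, F, G}, not the whole set, so F, G → D, E violates BCNF; decompose into {D, E, F, G} and {A, B, C, F, G}.
{D, E, F, G} has no BCNF violation.
{A, B, C, F, G} has no BCNF violation.

{A, B, C, F, G}; {D, E, F, G}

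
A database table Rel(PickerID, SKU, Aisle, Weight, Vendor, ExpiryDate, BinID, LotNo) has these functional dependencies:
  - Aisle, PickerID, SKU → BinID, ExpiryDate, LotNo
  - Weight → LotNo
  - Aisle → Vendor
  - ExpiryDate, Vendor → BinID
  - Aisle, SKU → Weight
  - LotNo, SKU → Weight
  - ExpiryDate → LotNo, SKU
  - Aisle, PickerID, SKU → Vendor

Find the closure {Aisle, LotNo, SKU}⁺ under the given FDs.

Start with {Aisle, LotNo, SKU}.
Aisle → Vendor applies; add {Vendor} → now {Aisle, LotNo, SKU, Vendor}.
Aisle, SKU → Weight applies; add {Weight} → now {Aisle, LotNo, SKU, Vendor, Weight}.
No further FD applies.

{Aisle, LotNo, SKU, Vendor, Weight}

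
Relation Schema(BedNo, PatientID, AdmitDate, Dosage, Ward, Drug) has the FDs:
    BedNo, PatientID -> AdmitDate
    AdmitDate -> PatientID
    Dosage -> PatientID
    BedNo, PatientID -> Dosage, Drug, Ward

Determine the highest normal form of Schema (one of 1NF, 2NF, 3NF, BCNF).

Candidate keys: {AdmitDate, BedNo}, {BedNo, Dosage}, {BedNo, PatientID}. Prime attributes: {AdmitDate, BedNo, Dosage, PatientID}.
AdmitDate -> PatientID breaks BCNF: {AdmitDate}⁺ = {AdmitDate, PatientID}, so {AdmitDate} is not a superkey.
Since {PatientID} ⊆ prime attributes and every other non-superkey FD also has a prime right side, the schema is in 3NF.

3NF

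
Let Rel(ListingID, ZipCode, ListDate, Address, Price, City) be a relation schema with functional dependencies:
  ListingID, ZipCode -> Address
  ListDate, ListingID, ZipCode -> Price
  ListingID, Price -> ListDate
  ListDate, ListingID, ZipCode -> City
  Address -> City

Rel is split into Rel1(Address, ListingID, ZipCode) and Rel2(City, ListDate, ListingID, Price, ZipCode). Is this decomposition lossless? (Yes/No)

Yes

Common attributes: {ListingID, ZipCode}; their closure is {Address, City, ListingID, ZipCode}.
Rel1 is contained in that closure, so Rel1 ∩ Rel2 -> Rel1 holds and the join is lossless.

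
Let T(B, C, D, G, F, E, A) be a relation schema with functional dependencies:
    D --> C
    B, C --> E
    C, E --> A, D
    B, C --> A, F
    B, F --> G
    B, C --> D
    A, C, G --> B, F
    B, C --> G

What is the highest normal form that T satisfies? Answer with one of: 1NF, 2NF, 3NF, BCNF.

3NF

Candidate keys: {A, C, G}, {A, D, G}, {B, C}, {B, D}, {C, E, G}, {D, E, G}. Prime attributes: {A, B, C, D, E, G}.
For D --> C we have {D}⁺ = {C, D}; {D} is not a superkey, so BCNF fails.
Its right-hand attributes {C} are all prime, as are those of every other non-superkey FD — the relation is in 3NF.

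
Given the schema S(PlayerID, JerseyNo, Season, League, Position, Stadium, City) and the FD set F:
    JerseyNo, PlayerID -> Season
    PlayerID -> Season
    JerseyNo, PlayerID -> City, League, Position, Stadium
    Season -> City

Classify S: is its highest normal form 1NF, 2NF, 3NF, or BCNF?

Candidate key: {JerseyNo, PlayerID}. Prime attributes: {JerseyNo, PlayerID}.
PlayerID -> Season breaks BCNF: {PlayerID}⁺ = {City, PlayerID, Season}, so {PlayerID} is not a superkey.
Because {Season} is non-prime and the left side of PlayerID -> Season is not a superkey, the relation is not in 3NF.
{PlayerID} is a proper subset of the key {JerseyNo, PlayerID}, and {PlayerID}⁺ contains the non-prime attributes {City, Season} — a partial dependency, so 2NF is violated.

1NF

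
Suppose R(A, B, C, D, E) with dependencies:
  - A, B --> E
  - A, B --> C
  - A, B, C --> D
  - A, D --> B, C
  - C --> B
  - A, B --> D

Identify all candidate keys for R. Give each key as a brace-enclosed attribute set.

{A, B}, {A, C}, {A, D}

{A} never appears on the right of any FD, so every key must include it.
Closure of {A, B} is {A, B, C, D, E}, the whole schema; {A, B} is a candidate key.
Closure of {A, C} is {A, B, C, D, E}, the whole schema; {A, C} is a candidate key.
Closure of {A, D} is {A, B, C, D, E}, the whole schema; {A, D} is a candidate key.
These are minimal and exhaustive — every other superkey contains one of them.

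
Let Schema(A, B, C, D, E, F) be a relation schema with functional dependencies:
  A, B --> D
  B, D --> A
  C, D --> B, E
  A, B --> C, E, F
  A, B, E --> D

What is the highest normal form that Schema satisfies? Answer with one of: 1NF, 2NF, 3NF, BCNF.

BCNF

Candidate keys: {A, B}, {B, D}, {C, D}. Prime attributes: {A, B, C, D}.
Each dependency's left side is a superkey — BCNF holds.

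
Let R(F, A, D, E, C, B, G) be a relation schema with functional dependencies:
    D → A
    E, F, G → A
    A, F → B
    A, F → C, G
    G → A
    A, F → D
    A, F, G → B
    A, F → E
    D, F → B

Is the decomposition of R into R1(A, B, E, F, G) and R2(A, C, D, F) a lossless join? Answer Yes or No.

Common attributes: {A, F}; their closure is {A, B, C, D, E, F, G}.
Since R1 ⊆ {A, B, C, D, E, F, G}, the intersection is a superkey of R1; the decomposition is lossless.

Yes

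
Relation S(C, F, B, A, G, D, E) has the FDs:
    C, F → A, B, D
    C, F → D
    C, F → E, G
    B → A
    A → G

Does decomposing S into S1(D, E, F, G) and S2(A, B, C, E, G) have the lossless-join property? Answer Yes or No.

No

The shared attributes are {E, G} and {E, G}⁺ = {E, G}.
The closure covers neither S1 nor S2 entirely; the join is not lossless.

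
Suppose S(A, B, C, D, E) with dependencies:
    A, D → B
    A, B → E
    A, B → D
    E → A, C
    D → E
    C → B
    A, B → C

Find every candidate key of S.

{D}⁺ = {A, B, C, D, E}, which is every attribute, so {D} is a candidate key.
{E}⁺ = {A, B, C, D, E}, which is every attribute, so {E} is a candidate key.
{A, B}⁺ = {A, B, C, D, E}, which is every attribute, so {A, B} is a candidate key.
{A, C}⁺ = {A, B, C, D, E}, which is every attribute, so {A, C} is a candidate key.
Any other superkey properly contains one of these, so there are no further candidate keys.

{A, B}, {A, C}, {D}, {E}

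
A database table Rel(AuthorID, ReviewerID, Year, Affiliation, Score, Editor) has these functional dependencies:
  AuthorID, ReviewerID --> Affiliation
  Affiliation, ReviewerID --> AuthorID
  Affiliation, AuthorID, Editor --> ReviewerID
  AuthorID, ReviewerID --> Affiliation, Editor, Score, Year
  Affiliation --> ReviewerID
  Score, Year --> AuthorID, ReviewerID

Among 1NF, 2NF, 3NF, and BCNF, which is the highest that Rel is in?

BCNF

Candidate keys: {Affiliation}, {AuthorID, ReviewerID}, {Score, Year}. Prime attributes: {Affiliation, AuthorID, ReviewerID, Score, Year}.
Each dependency's left side is a superkey — BCNF holds.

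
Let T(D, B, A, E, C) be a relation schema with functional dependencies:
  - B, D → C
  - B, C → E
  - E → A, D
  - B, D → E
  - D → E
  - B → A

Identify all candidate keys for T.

{B, C}, {B, D}, {B, E}

Attributes never on any right-hand side: {B} — every candidate key must contain it.
Closure of {B, C} is {A, B, C, D, E}, the whole schema; {B, C} is a candidate key.
Closure of {B, D} is {A, B, C, D, E}, the whole schema; {B, D} is a candidate key.
Closure of {B, E} is {A, B, C, D, E}, the whole schema; {B, E} is a candidate key.
No proper subset of any of these is a key, and no other minimal superkey exists.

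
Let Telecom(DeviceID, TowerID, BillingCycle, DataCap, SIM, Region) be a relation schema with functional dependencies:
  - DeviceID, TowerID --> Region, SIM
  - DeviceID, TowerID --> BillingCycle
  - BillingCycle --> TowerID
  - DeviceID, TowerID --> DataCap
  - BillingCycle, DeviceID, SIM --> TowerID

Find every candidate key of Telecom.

{BillingCycle, DeviceID}, {DeviceID, TowerID}

No FD produces {DeviceID}, so it must be in every candidate key.
{BillingCycle, DeviceID}⁺ = {BillingCycle, DataCap, DeviceID, Region, SIM, TowerID} — all of the relation — so {BillingCycle, DeviceID} is a candidate key.
{DeviceID, TowerID}⁺ = {BillingCycle, DataCap, DeviceID, Region, SIM, TowerID} — all of the relation — so {DeviceID, TowerID} is a candidate key.
No proper subset of any of these is a key, and no other minimal superkey exists.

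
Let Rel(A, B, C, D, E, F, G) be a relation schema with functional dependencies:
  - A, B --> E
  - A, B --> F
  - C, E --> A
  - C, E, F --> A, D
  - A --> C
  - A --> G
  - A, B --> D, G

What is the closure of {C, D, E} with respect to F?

Start with {C, D, E}.
C, E --> A applies; add {A} → now {A, C, D, E}.
A --> G applies; add {G} → now {A, C, D, E, G}.
No further FD applies.

{A, C, D, E, G}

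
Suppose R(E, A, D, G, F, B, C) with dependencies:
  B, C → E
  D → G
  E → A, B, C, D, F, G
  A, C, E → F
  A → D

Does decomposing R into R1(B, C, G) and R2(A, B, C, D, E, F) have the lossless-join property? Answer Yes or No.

Yes

R1 ∩ R2 = {B, C}; its closure under F is {A, B, C, D, E, F, G}.
This includes all of R1, so the common attributes are a superkey of R1 — the join is lossless.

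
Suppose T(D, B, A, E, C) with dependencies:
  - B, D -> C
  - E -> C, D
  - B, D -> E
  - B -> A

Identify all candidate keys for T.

No FD produces {B}, so it must be in every candidate key.
{B, D} is a candidate key since {B, D}⁺ = {A, B, C, D, E} covers every attribute.
{B, E} is a candidate key since {B, E}⁺ = {A, B, C, D, E} covers every attribute.
These are minimal and exhaustive — every other superkey contains one of them.

{B, D}, {B, E}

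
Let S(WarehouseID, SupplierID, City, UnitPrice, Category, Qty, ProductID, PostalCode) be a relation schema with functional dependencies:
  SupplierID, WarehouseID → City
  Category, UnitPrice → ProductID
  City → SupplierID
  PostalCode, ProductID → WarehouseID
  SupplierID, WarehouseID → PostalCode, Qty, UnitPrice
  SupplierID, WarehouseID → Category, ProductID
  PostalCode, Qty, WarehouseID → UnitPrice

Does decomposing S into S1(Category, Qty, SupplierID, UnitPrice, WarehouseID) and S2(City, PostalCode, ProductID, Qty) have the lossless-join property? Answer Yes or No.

Common attributes: {Qty}; their closure is {Qty}.
S1 ⊄ {Qty} and S2 ⊄ {Qty}, so the split is lossy.

No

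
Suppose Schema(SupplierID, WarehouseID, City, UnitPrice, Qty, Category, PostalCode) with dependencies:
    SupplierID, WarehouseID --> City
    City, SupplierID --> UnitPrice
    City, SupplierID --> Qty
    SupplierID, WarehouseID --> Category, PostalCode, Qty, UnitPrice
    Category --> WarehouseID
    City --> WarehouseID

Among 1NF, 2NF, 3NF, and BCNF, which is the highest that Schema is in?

Candidate keys: {Category, SupplierID}, {City, SupplierID}, {SupplierID, WarehouseID}. Prime attributes: {Category, City, SupplierID, WarehouseID}.
Category --> WarehouseID breaks BCNF: {Category}⁺ = {Category, WarehouseID}, so {Category} is not a superkey.
Since {WarehouseID} ⊆ prime attributes and every other non-superkey FD also has a prime right side, the schema is in 3NF.

3NF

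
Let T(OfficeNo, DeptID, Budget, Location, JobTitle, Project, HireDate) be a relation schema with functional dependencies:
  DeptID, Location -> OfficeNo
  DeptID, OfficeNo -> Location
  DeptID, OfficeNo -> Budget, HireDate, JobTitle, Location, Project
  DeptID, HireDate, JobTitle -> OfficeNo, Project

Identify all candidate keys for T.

{DeptID} never appears on the right of any FD, so every key must include it.
{DeptID, Location}⁺ = {Budget, DeptID, HireDate, JobTitle, Location, OfficeNo, Project}, which is every attribute, so {DeptID, Location} is a candidate key.
{DeptID, OfficeNo}⁺ = {Budget, DeptID, HireDate, JobTitle, Location, OfficeNo, Project}, which is every attribute, so {DeptID, OfficeNo} is a candidate key.
{DeptID, HireDate, JobTitle}⁺ = {Budget, DeptID, HireDate, JobTitle, Location, OfficeNo, Project}, which is every attribute, so {DeptID, HireDate, JobTitle} is a candidate key.
These are minimal and exhaustive — every other superkey contains one of them.

{DeptID, HireDate, JobTitle}, {DeptID, Location}, {DeptID, OfficeNo}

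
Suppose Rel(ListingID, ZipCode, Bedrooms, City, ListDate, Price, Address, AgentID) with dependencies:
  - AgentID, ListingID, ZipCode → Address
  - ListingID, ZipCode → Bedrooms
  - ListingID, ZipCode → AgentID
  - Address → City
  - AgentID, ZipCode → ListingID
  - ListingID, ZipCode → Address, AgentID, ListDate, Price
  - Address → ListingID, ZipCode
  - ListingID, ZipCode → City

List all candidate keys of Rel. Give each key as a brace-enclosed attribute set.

Closure of {Address} is {Address, AgentID, Bedrooms, City, ListDate, ListingID, Price, ZipCode}, the whole schema; {Address} is a candidate key.
Closure of {AgentID, ZipCode} is {Address, AgentID, Bedrooms, City, ListDate, ListingID, Price, ZipCode}, the whole schema; {AgentID, ZipCode} is a candidate key.
Closure of {ListingID, ZipCode} is {Address, AgentID, Bedrooms, City, ListDate, ListingID, Price, ZipCode}, the whole schema; {ListingID, ZipCode} is a candidate key.
These are minimal and exhaustive — every other superkey contains one of them.

{Address}, {AgentID, ZipCode}, {ListingID, ZipCode}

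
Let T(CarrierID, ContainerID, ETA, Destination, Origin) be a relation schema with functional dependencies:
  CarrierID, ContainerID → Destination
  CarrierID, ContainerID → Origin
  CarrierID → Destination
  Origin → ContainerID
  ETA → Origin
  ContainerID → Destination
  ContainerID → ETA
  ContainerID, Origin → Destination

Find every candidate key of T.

{CarrierID, ContainerID}, {CarrierID, ETA}, {CarrierID, Origin}

Attributes never on any right-hand side: {CarrierID} — every candidate key must contain it.
{CarrierID, ContainerID}⁺ = {CarrierID, ContainerID, Destination, ETA, Origin} — all of the relation — so {CarrierID, ContainerID} is a candidate key.
{CarrierID, ETA}⁺ = {CarrierID, ContainerID, Destination, ETA, Origin} — all of the relation — so {CarrierID, ETA} is a candidate key.
{CarrierID, Origin}⁺ = {CarrierID, ContainerID, Destination, ETA, Origin} — all of the relation — so {CarrierID, Origin} is a candidate key.
Any other superkey properly contains one of these, so there are no further candidate keys.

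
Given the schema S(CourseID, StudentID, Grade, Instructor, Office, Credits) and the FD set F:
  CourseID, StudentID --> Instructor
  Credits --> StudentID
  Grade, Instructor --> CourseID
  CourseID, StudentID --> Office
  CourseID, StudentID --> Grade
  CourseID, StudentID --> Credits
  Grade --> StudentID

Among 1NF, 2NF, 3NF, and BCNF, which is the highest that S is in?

Candidate keys: {CourseID, Credits}, {CourseID, Grade}, {CourseID, StudentID}, {Grade, Instructor}. Prime attributes: {CourseID, Credits, Grade, Instructor, StudentID}.
Credits --> StudentID: {Credits}⁺ = {Credits, StudentID}, which is not all of the attributes, so the left side is not a superkey — BCNF is violated.
Its right-hand attributes {StudentID} are all prime, as are those of every other non-superkey FD — the relation is in 3NF.

3NF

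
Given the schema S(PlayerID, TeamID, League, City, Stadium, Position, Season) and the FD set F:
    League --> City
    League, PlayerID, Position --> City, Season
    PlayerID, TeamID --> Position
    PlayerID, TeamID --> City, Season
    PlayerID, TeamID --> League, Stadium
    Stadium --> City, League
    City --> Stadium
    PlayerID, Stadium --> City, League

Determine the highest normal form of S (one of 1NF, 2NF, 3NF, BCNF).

2NF

Candidate key: {PlayerID, TeamID}. Prime attributes: {PlayerID, TeamID}.
League --> City: {League}⁺ = {City, League, Stadium}, which is not all of the attributes, so the left side is not a superkey — BCNF is violated.
League --> City has non-prime {City} on the right and a non-superkey on the left, so 3NF fails.
Checking every proper subset of each key, none determines a non-prime attribute — 2NF is satisfied.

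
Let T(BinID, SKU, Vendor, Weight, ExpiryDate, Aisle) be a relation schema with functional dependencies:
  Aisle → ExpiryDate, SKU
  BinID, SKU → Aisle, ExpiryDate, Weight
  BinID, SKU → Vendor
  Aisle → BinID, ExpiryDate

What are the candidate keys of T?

{Aisle}⁺ = {Aisle, BinID, ExpiryDate, SKU, Vendor, Weight} — all of the relation — so {Aisle} is a candidate key.
{BinID, SKU}⁺ = {Aisle, BinID, ExpiryDate, SKU, Vendor, Weight} — all of the relation — so {BinID, SKU} is a candidate key.
Any other superkey properly contains one of these, so there are no further candidate keys.

{Aisle}, {BinID, SKU}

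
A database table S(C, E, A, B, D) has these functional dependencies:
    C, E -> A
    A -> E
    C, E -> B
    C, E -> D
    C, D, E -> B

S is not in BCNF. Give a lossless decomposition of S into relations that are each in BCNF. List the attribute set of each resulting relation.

{A, B, C, D}; {A, E}

Candidate keys of the original relation: {A, C}, {C, E}.
In {A, B, C, D, E}, {A} is not a superkey ({A}⁺ restricted to this set is {A, E}), so split on A -> E into {A, E} and {A, B, C, D}.
{A, E} has no BCNF violation.
{A, B, C, D} has no BCNF violation.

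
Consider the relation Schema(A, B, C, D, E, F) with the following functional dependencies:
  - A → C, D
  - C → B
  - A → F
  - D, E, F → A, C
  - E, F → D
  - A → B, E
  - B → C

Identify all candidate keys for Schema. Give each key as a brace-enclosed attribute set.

{A}⁺ = {A, B, C, D, E, F}, which is every attribute, so {A} is a candidate key.
{E, F}⁺ = {A, B, C, D, E, F}, which is every attribute, so {E, F} is a candidate key.
Any other superkey properly contains one of these, so there are no further candidate keys.

{A}, {E, F}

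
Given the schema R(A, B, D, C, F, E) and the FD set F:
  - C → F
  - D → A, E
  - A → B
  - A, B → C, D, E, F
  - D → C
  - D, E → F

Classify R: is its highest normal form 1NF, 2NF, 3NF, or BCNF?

2NF

Candidate keys: {A}, {D}. Prime attributes: {A, D}.
C → F breaks BCNF: {C}⁺ = {C, F}, so {C} is not a superkey.
C → F determines the non-prime attribute {F} from a non-superkey — 3NF is violated.
Every candidate key is a single attribute, so no partial dependency is possible; 2NF holds.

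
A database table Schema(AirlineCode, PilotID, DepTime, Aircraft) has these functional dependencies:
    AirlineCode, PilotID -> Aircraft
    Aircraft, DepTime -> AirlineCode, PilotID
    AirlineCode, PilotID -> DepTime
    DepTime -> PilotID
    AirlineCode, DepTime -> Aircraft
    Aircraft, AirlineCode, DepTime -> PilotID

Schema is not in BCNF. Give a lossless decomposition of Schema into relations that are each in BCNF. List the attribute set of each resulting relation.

{Aircraft, AirlineCode, DepTime}; {DepTime, PilotID}

Candidate keys of the original relation: {Aircraft, DepTime}, {AirlineCode, DepTime}, {AirlineCode, PilotID}.
{Aircraft, AirlineCode, DepTime, PilotID}: {DepTime} determines {DepTime, PilotID} here but is not a superkey — split on DepTime -> PilotID, giving {DepTime, PilotID} and {Aircraft, AirlineCode, DepTime}.
{DepTime, PilotID} is in BCNF.
{Aircraft, AirlineCode, DepTime} is in BCNF.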